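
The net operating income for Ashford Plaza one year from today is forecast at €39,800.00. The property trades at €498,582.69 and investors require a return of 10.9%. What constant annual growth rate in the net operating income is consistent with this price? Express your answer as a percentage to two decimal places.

2.92%

P = D₁/(r−g) ⇒ g = r − D₁/P = 0.109 − €39,800.00/€498,582.69 = 0.029174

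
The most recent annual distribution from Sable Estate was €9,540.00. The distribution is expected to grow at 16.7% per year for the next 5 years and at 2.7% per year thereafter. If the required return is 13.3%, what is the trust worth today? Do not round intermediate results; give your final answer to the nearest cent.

€159326.29

D_1 = 11133.18000
D_2 = 12992.42106
D_3 = 15162.15538
D_4 = 17694.23532
D_5 = 20649.17262
Terminal value at year 5: TV = D_5×(1+g_2)/(r−g_2) = 21206.70029/0.106 = 200063.21024
P_0 = D_1/(1+r)^1 + D_2/(1+r)^2 + D_3/(1+r)^3 + D_4/(1+r)^4 + D_5/(1+r)^5 + TV/(1+r)^5
    = 9826.28420 + 10121.15946 + 10424.88357 + 10737.72209 + 11059.94852 + 107156.29371 = 159326.29155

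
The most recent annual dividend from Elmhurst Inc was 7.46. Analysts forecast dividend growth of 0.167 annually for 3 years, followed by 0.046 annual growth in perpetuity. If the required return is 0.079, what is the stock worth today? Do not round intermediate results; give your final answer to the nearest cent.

325.39

D_1 = 8.70582
D_2 = 10.15969
D_3 = 11.85636
Terminal value at year 3: TV = D_3×(1+g_2)/(r−g_2) = 12.40175/0.033 = 375.81070
P_0 = D_1/(1+r)^1 + D_2/(1+r)^2 + D_3/(1+r)^3 + TV/(1+r)^3
    = 8.06842 + 8.72645 + 9.43815 + 299.16088 = 325.39390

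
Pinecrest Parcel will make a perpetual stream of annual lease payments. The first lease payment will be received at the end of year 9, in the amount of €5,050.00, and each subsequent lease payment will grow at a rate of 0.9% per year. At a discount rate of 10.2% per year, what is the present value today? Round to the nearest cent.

€24966.39

Value at end of year 8: C₁ / (r − g) = €5,050.00 / (0.102 − 0.009) = €54,301.0753
Discount to today: PV = €54,301.0753 / (1 + 0.102)^8 = €54,301.0753 / 2.174967 = €24,966.39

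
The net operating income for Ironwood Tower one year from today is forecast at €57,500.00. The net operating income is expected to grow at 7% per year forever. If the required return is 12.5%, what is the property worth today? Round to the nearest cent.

€1045454.55

Growing perpetuity: P = D₁ / (r − g) = €57,500.0000 / (0.125 − 0.07) = €1,045,454.55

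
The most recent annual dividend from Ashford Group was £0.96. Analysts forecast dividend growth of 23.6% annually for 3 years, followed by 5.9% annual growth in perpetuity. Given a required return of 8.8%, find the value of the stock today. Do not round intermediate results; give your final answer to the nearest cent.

£55.13

D_1 = 1.18656
D_2 = 1.46659
D_3 = 1.81270
Terminal value at year 3: TV = D_3×(1+g_2)/(r−g_2) = 1.91965/0.029 = 66.19491
P_0 = D_1/(1+r)^1 + D_2/(1+r)^2 + D_3/(1+r)^3 + TV/(1+r)^3
    = 1.09059 + 1.23894 + 1.40747 + 51.39702 = 55.13402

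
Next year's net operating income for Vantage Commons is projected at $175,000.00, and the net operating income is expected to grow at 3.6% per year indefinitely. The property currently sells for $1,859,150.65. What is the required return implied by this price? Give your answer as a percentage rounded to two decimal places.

13.01%

P = D₁/(r − g) ⇒ r = D₁/P + g = $175,000.0000/$1,859,150.65 + 0.036 = 0.094129 + 0.036 = 0.130129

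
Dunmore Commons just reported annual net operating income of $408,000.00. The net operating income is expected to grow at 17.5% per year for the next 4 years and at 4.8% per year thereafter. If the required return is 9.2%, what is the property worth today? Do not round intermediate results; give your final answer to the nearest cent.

D_1 = 479400.00000
D_2 = 563295.00000
D_3 = 661871.62500
D_4 = 777699.15938
Terminal value at year 4: TV = D_4×(1+g_2)/(r−g_2) = 815028.71902/0.044 = 18523379.97784
P_0 = D_1/(1+r)^1 + D_2/(1+r)^2 + D_3/(1+r)^3 + D_4/(1+r)^4 + TV/(1+r)^4
    = 439010.98901 + 472379.04037 + 508283.30809 + 546916.56320 + 13026558.14159 = 14993148.04227

$14993148.04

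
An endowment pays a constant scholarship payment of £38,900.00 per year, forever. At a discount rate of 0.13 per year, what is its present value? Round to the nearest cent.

Level perpetuity: PV = C / r = £38,900.00 / 0.13 = £299,230.77

£299230.77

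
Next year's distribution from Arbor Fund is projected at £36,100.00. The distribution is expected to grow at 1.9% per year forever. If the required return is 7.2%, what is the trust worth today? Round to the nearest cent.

£681132.08

Growing perpetuity: P = D₁ / (r − g) = £36,100.0000 / (0.072 − 0.019) = £681,132.08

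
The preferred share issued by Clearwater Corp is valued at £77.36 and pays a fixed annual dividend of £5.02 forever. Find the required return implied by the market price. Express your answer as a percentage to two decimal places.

P = C/r ⇒ r = C/P = £5.02/£77.36 = 0.064891

6.49%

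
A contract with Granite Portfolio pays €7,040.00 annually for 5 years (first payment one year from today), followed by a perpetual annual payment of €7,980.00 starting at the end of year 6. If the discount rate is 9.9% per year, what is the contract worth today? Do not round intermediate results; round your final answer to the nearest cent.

€77033.60

PV of 5-year annuity: €7,040.00 × [1 − (1+0.099)^−5] / 0.099 = 26755.45554
Perpetuity value at year 5: €7,980.00 / 0.099 = 80606.06061
PV of perpetuity: 80606.06061 / (1+0.099)^5 = 50278.14367
Total PV = 26755.45554 + 50278.14367 = 77033.59921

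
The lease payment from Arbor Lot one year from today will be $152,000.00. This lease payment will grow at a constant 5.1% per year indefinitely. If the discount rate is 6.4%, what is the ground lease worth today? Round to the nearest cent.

$11692307.69

Growing perpetuity: P = D₁ / (r − g) = $152,000.0000 / (0.064 − 0.051) = $11,692,307.69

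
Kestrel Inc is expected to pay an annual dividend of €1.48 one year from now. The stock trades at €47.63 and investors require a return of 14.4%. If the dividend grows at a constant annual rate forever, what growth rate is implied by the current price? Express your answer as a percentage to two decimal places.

P = D₁/(r−g) ⇒ g = r − D₁/P = 0.144 − €1.48/€47.63 = 0.112927

11.29%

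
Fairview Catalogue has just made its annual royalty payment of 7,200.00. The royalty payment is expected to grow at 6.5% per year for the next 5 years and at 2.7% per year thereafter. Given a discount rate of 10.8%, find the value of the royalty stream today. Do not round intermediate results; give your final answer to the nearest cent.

106916.80

D_1 = 7668.00000
D_2 = 8166.42000
D_3 = 8697.23730
D_4 = 9262.55772
D_5 = 9864.62398
Terminal value at year 5: TV = D_5×(1+g_2)/(r−g_2) = 10130.96882/0.081 = 125073.68918
P_0 = D_1/(1+r)^1 + D_2/(1+r)^2 + D_3/(1+r)^3 + D_4/(1+r)^4 + D_5/(1+r)^5 + TV/(1+r)^5
    = 6920.57762 + 6651.99924 + 6393.84404 + 6145.70749 + 5907.20079 + 74897.47179 = 106916.80097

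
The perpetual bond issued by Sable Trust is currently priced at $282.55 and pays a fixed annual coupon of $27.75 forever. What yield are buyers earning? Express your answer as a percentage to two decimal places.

9.82%

P = C/r ⇒ r = C/P = $27.75/$282.55 = 0.098213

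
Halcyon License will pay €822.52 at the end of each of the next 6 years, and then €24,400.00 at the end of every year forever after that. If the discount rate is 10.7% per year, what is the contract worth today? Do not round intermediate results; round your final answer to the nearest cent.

PV of 6-year annuity: €822.52 × [1 − (1+0.107)^−6] / 0.107 = 3509.98269
Perpetuity value at year 6: €24,400.00 / 0.107 = 228037.38318
PV of perpetuity: 228037.38318 / (1+0.107)^6 = 123913.98486
Total PV = 3509.98269 + 123913.98486 = 127423.96755

€127423.97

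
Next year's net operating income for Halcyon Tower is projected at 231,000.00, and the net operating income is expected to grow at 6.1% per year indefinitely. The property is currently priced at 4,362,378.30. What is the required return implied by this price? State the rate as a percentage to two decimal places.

11.40%

P = D₁/(r − g) ⇒ r = D₁/P + g = 231,000.0000/4,362,378.30 + 0.061 = 0.052953 + 0.061 = 0.113953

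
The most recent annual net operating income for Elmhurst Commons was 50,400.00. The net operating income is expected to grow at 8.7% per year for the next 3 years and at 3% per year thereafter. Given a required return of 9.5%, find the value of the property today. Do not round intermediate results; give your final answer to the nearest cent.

930270.58

D_1 = 54784.80000
D_2 = 59551.07760
D_3 = 64732.02135
Terminal value at year 3: TV = D_3×(1+g_2)/(r−g_2) = 66673.98199/0.065 = 1025753.56910
P_0 = D_1/(1+r)^1 + D_2/(1+r)^2 + D_3/(1+r)^3 + TV/(1+r)^3
    = 50031.78082 + 49666.25183 + 49303.39337 + 781269.15646 = 930270.58248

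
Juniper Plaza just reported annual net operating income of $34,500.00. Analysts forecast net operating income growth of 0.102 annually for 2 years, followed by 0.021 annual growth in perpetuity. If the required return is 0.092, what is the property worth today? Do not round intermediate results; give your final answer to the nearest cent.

$575198.46

D_1 = 38019.00000
D_2 = 41896.93800
Terminal value at year 2: TV = D_2×(1+g_2)/(r−g_2) = 42776.77370/0.071 = 602489.77039
P_0 = D_1/(1+r)^1 + D_2/(1+r)^2 + TV/(1+r)^2
    = 34815.93407 + 35134.76130 + 505247.76462 = 575198.45999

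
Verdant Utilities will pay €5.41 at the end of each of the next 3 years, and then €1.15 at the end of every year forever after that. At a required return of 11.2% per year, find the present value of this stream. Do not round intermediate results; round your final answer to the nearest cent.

€20.64

PV of 3-year annuity: €5.41 × [1 − (1+0.112)^−3] / 0.112 = 13.17464
Perpetuity value at year 3: €1.15 / 0.112 = 10.26786
PV of perpetuity: 10.26786 / (1+0.112)^3 = 7.46733
Total PV = 13.17464 + 7.46733 = 20.64198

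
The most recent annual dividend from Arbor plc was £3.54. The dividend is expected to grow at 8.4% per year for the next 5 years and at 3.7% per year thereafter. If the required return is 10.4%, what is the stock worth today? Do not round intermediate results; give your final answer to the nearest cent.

D_1 = 3.83736
D_2 = 4.15970
D_3 = 4.50911
D_4 = 4.88788
D_5 = 5.29846
Terminal value at year 5: TV = D_5×(1+g_2)/(r−g_2) = 5.49450/0.067 = 82.00751
P_0 = D_1/(1+r)^1 + D_2/(1+r)^2 + D_3/(1+r)^3 + D_4/(1+r)^4 + D_5/(1+r)^5 + TV/(1+r)^5
    = 3.47587 + 3.41290 + 3.35107 + 3.29037 + 3.23076 + 50.00440 = 66.76537

£66.77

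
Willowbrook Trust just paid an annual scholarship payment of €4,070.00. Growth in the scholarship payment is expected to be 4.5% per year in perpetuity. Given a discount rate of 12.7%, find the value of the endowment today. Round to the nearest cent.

D₁ = D₀ × (1 + g) = €4,070.00 × 1.045 = €4,253.1500
Growing perpetuity: P = D₁ / (r − g) = €4,253.1500 / (0.127 − 0.045) = €51,867.68

€51867.68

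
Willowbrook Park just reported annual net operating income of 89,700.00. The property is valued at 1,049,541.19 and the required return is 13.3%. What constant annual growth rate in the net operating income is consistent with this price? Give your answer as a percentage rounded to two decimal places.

P = D₀(1+g)/(r−g) ⇒ P(r−g) = D₀(1+g) ⇒ g(P+D₀) = P·r − D₀
g = (P·r − D₀)/(P + D₀) = (1,049,541.19×0.133 − 89,700.00) / (1,049,541.19 + 89,700.00) = 0.043791

4.38%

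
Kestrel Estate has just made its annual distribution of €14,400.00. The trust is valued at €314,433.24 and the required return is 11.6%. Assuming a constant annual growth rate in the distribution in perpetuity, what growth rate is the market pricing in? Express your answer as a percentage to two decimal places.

6.71%

P = D₀(1+g)/(r−g) ⇒ P(r−g) = D₀(1+g) ⇒ g(P+D₀) = P·r − D₀
g = (P·r − D₀)/(P + D₀) = (€314,433.24×0.116 − €14,400.00) / (€314,433.24 + €14,400.00) = 0.067129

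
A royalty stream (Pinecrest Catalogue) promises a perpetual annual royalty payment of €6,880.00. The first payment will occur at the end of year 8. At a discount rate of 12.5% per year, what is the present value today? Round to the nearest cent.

€24132.97

Value at end of year 7: C / r = €6,880.00 / 0.125 = €55,040.0000
Discount to today: PV = €55,040.0000 / (1 + 0.125)^7 = €55,040.0000 / 2.280697 = €24,132.97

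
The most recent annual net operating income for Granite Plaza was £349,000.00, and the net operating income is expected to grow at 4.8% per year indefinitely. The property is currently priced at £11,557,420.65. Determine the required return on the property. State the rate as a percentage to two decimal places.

7.96%

D₁ = £349,000.00 × 1.048 = £365,752.0000
P = D₁/(r − g) ⇒ r = D₁/P + g = £365,752.0000/£11,557,420.65 + 0.048 = 0.031647 + 0.048 = 0.079647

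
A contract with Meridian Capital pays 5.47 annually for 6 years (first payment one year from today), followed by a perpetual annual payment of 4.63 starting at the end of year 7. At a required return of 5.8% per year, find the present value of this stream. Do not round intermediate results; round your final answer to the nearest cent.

PV of 6-year annuity: 5.47 × [1 − (1+0.058)^−6] / 0.058 = 27.06762
Perpetuity value at year 6: 4.63 / 0.058 = 79.82759
PV of perpetuity: 79.82759 / (1+0.058)^6 = 56.91661
Total PV = 27.06762 + 56.91661 = 83.98422

83.98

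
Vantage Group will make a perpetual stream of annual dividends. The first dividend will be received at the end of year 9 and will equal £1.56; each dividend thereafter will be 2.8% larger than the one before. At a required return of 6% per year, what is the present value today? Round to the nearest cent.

Value at end of year 8: C₁ / (r − g) = £1.56 / (0.06 − 0.028) = £48.7500
Discount to today: PV = £48.7500 / (1 + 0.06)^8 = £48.7500 / 1.593848 = £30.59

£30.59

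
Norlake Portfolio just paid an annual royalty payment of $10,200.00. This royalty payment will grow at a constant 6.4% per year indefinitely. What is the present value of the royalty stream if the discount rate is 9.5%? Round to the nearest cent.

$350090.32

D₁ = D₀ × (1 + g) = $10,200.00 × 1.064 = $10,852.8000
Growing perpetuity: P = D₁ / (r − g) = $10,852.8000 / (0.095 − 0.064) = $350,090.32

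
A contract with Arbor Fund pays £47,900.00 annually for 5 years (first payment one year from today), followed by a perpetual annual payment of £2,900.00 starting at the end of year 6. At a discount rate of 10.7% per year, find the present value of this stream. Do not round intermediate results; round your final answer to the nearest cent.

PV of 5-year annuity: £47,900.00 × [1 − (1+0.107)^−5] / 0.107 = 178377.64068
Perpetuity value at year 5: £2,900.00 / 0.107 = 27102.80374
PV of perpetuity: 27102.80374 / (1+0.107)^5 = 16303.32236
Total PV = 178377.64068 + 16303.32236 = 194680.96304

£194680.96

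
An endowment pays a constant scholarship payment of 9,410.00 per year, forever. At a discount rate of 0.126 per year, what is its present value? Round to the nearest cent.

74682.54

Level perpetuity: PV = C / r = 9,410.00 / 0.126 = 74,682.54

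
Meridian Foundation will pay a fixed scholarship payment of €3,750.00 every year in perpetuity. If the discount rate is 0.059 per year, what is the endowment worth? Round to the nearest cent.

Level perpetuity: PV = C / r = €3,750.00 / 0.059 = €63,559.32

€63559.32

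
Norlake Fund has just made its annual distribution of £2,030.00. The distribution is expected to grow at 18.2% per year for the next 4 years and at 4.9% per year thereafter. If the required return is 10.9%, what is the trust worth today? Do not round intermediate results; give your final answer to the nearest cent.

£55346.98

D_1 = 2399.46000
D_2 = 2836.16172
D_3 = 3352.34315
D_4 = 3962.46961
Terminal value at year 4: TV = D_4×(1+g_2)/(r−g_2) = 4156.63062/0.06 = 69277.17696
P_0 = D_1/(1+r)^1 + D_2/(1+r)^2 + D_3/(1+r)^3 + D_4/(1+r)^4 + TV/(1+r)^4
    = 2163.62489 + 2306.04564 + 2457.84125 + 2619.62882 + 45799.84385 = 55346.98445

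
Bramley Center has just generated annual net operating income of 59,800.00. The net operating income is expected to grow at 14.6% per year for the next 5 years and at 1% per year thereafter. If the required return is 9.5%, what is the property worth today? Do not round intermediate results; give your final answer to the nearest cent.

D_1 = 68530.80000
D_2 = 78536.29680
D_3 = 90002.59613
D_4 = 103142.97517
D_5 = 118201.84954
Terminal value at year 5: TV = D_5×(1+g_2)/(r−g_2) = 119383.86804/0.085 = 1404516.09457
P_0 = D_1/(1+r)^1 + D_2/(1+r)^2 + D_3/(1+r)^3 + D_4/(1+r)^4 + D_5/(1+r)^5 + TV/(1+r)^5
    = 62585.20548 + 65500.13286 + 68550.82398 + 71743.60208 + 75085.08492 + 892187.47960 = 1235652.32891

1235652.33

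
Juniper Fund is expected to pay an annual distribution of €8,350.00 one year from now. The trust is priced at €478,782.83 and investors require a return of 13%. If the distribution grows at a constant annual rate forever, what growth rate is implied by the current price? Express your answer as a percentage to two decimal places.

P = D₁/(r−g) ⇒ g = r − D₁/P = 0.13 − €8,350.00/€478,782.83 = 0.112560

11.26%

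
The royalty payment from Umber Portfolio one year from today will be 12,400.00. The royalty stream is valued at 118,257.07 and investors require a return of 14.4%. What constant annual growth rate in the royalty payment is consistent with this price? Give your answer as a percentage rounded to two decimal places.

3.91%

P = D₁/(r−g) ⇒ g = r − D₁/P = 0.144 − 12,400.00/118,257.07 = 0.039144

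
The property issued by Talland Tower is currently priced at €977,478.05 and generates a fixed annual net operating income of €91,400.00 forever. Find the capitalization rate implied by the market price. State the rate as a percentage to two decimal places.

9.35%

P = C/r ⇒ r = C/P = €91,400.00/€977,478.05 = 0.093506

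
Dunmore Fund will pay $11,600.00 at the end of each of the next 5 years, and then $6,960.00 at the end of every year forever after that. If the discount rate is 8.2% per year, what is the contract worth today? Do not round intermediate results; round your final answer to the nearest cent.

PV of 5-year annuity: $11,600.00 × [1 − (1+0.082)^−5] / 0.082 = 46072.31988
Perpetuity value at year 5: $6,960.00 / 0.082 = 84878.04878
PV of perpetuity: 84878.04878 / (1+0.082)^5 = 57234.65685
Total PV = 46072.31988 + 57234.65685 = 103306.97673

$103306.98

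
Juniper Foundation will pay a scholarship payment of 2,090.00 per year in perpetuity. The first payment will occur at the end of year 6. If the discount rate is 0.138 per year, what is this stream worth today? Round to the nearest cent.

Value at end of year 5: C / r = 2,090.00 / 0.138 = 15,144.9275
Discount to today: PV = 15,144.9275 / (1 + 0.138)^5 = 15,144.9275 / 1.908584 = 7,935.16

7935.16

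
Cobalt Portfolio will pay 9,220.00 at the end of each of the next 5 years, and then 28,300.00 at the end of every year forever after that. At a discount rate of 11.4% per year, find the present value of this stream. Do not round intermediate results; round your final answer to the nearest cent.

PV of 5-year annuity: 9,220.00 × [1 − (1+0.114)^−5] / 0.114 = 33736.04920
Perpetuity value at year 5: 28,300.00 / 0.114 = 248245.61404
PV of perpetuity: 248245.61404 / (1+0.114)^5 = 144695.70162
Total PV = 33736.04920 + 144695.70162 = 178431.75082

178431.75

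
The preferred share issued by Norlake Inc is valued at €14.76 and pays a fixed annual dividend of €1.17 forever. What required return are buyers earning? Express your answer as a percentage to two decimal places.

P = C/r ⇒ r = C/P = €1.17/€14.76 = 0.079268

7.93%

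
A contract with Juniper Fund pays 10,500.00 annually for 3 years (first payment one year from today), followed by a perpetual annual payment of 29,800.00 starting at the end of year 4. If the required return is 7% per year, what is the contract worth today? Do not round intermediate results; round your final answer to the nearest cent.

375064.99

PV of 3-year annuity: 10,500.00 × [1 − (1+0.07)^−3] / 0.07 = 27555.31847
Perpetuity value at year 3: 29,800.00 / 0.07 = 425714.28571
PV of perpetuity: 425714.28571 / (1+0.07)^3 = 347509.66759
Total PV = 27555.31847 + 347509.66759 = 375064.98606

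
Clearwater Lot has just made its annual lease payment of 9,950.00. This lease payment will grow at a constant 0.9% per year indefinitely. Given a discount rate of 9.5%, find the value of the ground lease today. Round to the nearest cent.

D₁ = D₀ × (1 + g) = 9,950.00 × 1.009 = 10,039.5500
Growing perpetuity: P = D₁ / (r − g) = 10,039.5500 / (0.095 − 0.009) = 116,738.95

116738.95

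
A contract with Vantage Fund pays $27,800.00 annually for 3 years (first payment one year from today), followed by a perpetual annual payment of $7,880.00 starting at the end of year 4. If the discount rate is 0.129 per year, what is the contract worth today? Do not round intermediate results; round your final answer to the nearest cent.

$108199.41

PV of 3-year annuity: $27,800.00 × [1 − (1+0.129)^−3] / 0.129 = 65751.65923
Perpetuity value at year 3: $7,880.00 / 0.129 = 61085.27132
PV of perpetuity: 61085.27132 / (1+0.129)^3 = 42447.75064
Total PV = 65751.65923 + 42447.75064 = 108199.40987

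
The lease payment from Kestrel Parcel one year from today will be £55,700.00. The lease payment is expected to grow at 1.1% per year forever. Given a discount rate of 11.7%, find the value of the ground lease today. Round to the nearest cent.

Growing perpetuity: P = D₁ / (r − g) = £55,700.0000 / (0.117 − 0.011) = £525,471.70

£525471.70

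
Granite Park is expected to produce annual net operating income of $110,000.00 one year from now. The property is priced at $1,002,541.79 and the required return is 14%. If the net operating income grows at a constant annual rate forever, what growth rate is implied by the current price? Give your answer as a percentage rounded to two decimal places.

P = D₁/(r−g) ⇒ g = r − D₁/P = 0.14 − $110,000.00/$1,002,541.79 = 0.030279

3.03%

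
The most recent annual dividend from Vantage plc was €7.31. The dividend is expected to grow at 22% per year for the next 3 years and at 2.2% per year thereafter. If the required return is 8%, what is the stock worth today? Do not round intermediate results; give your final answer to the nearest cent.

€213.80

D_1 = 8.91820
D_2 = 10.88020
D_3 = 13.27385
Terminal value at year 3: TV = D_3×(1+g_2)/(r−g_2) = 13.56587/0.058 = 233.89437
P_0 = D_1/(1+r)^1 + D_2/(1+r)^2 + D_3/(1+r)^3 + TV/(1+r)^3
    = 8.25759 + 9.32802 + 10.53721 + 185.67289 = 213.79572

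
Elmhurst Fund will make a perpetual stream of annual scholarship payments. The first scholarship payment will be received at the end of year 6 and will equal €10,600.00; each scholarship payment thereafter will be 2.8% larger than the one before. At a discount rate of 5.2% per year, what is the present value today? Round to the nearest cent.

€342780.36

Value at end of year 5: C₁ / (r − g) = €10,600.00 / (0.052 − 0.028) = €441,666.6667
Discount to today: PV = €441,666.6667 / (1 + 0.052)^5 = €441,666.6667 / 1.288483 = €342,780.36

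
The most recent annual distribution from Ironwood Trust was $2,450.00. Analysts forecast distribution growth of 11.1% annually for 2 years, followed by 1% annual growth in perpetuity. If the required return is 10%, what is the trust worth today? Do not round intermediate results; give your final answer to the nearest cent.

D_1 = 2721.95000
D_2 = 3024.08645
Terminal value at year 2: TV = D_2×(1+g_2)/(r−g_2) = 3054.32731/0.09 = 33936.97016
P_0 = D_1/(1+r)^1 + D_2/(1+r)^2 + TV/(1+r)^2
    = 2474.50000 + 2499.24500 + 28047.08278 = 33020.82778

$33020.83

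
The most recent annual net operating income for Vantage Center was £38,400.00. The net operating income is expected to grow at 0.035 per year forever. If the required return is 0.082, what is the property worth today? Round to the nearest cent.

D₁ = D₀ × (1 + g) = £38,400.00 × 1.035 = £39,744.0000
Growing perpetuity: P = D₁ / (r − g) = £39,744.0000 / (0.082 − 0.035) = £845,617.02

£845617.02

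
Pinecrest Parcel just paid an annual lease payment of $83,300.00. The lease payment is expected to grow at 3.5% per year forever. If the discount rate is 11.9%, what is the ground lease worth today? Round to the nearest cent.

D₁ = D₀ × (1 + g) = $83,300.00 × 1.035 = $86,215.5000
Growing perpetuity: P = D₁ / (r − g) = $86,215.5000 / (0.119 − 0.035) = $1,026,375.00

$1026375.00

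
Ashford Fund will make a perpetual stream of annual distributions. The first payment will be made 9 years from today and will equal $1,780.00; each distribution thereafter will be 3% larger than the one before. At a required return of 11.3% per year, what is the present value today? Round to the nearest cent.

$9107.11

Value at end of year 8: C₁ / (r − g) = $1,780.00 / (0.113 − 0.03) = $21,445.7831
Discount to today: PV = $21,445.7831 / (1 + 0.113)^8 = $21,445.7831 / 2.354840 = $9,107.11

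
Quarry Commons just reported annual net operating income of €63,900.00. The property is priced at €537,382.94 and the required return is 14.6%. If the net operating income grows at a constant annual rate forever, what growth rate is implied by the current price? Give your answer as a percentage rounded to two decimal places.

2.42%

P = D₀(1+g)/(r−g) ⇒ P(r−g) = D₀(1+g) ⇒ g(P+D₀) = P·r − D₀
g = (P·r − D₀)/(P + D₀) = (€537,382.94×0.146 − €63,900.00) / (€537,382.94 + €63,900.00) = 0.024211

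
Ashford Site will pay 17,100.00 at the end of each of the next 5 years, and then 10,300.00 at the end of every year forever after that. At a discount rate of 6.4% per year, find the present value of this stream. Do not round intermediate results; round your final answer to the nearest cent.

PV of 5-year annuity: 17,100.00 × [1 − (1+0.064)^−5] / 0.064 = 71254.31573
Perpetuity value at year 5: 10,300.00 / 0.064 = 160937.50000
PV of perpetuity: 160937.50000 / (1+0.064)^5 = 118018.23380
Total PV = 71254.31573 + 118018.23380 = 189272.54953

189272.55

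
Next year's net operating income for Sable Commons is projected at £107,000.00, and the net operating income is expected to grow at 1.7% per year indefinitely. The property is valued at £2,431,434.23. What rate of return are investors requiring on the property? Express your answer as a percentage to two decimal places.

6.10%

P = D₁/(r − g) ⇒ r = D₁/P + g = £107,000.0000/£2,431,434.23 + 0.017 = 0.044007 + 0.017 = 0.061007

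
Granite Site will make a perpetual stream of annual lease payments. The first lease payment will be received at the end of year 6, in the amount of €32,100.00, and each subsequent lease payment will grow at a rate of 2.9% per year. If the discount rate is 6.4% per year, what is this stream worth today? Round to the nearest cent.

€672556.61

Value at end of year 5: C₁ / (r − g) = €32,100.00 / (0.064 − 0.029) = €917,142.8571
Discount to today: PV = €917,142.8571 / (1 + 0.064)^5 = €917,142.8571 / 1.363666 = €672,556.61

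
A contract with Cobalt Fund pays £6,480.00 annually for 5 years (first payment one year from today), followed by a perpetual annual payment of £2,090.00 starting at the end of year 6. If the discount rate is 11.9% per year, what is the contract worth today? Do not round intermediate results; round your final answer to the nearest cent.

PV of 5-year annuity: £6,480.00 × [1 − (1+0.119)^−5] / 0.119 = 23416.93333
Perpetuity value at year 5: £2,090.00 / 0.119 = 17563.02521
PV of perpetuity: 17563.02521 / (1+0.119)^5 = 10010.34147
Total PV = 23416.93333 + 10010.34147 = 33427.27480

£33427.27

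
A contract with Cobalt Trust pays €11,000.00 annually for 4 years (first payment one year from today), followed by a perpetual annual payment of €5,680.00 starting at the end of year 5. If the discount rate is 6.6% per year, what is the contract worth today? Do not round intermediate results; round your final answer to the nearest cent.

€104244.49

PV of 4-year annuity: €11,000.00 × [1 − (1+0.066)^−4] / 0.066 = 37598.26533
Perpetuity value at year 4: €5,680.00 / 0.066 = 86060.60606
PV of perpetuity: 86060.60606 / (1+0.066)^4 = 66646.22906
Total PV = 37598.26533 + 66646.22906 = 104244.49438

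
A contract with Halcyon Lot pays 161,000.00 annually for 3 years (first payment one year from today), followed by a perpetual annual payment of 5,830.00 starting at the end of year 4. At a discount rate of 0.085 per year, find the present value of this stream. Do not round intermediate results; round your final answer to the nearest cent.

PV of 3-year annuity: 161,000.00 × [1 − (1+0.085)^−3] / 0.085 = 411197.60180
Perpetuity value at year 3: 5,830.00 / 0.085 = 68588.23529
PV of perpetuity: 68588.23529 / (1+0.085)^3 = 53698.28487
Total PV = 411197.60180 + 53698.28487 = 464895.88666

464895.89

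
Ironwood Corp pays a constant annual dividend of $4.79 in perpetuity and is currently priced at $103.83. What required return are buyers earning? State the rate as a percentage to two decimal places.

P = C/r ⇒ r = C/P = $4.79/$103.83 = 0.046133

4.61%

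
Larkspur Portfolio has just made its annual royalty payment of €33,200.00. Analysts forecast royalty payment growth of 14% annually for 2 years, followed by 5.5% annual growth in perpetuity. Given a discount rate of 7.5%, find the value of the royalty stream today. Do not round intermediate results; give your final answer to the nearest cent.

€2042031.63

D_1 = 37848.00000
D_2 = 43146.72000
Terminal value at year 2: TV = D_2×(1+g_2)/(r−g_2) = 45519.78960/0.02 = 2275989.48000
P_0 = D_1/(1+r)^1 + D_2/(1+r)^2 + TV/(1+r)^2
    = 35207.44186 + 37336.26393 + 1969487.92212 = 2042031.62791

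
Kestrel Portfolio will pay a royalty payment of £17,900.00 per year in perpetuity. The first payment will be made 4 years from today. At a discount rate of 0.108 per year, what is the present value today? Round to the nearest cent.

Value at end of year 3: C / r = £17,900.00 / 0.108 = £165,740.7407
Discount to today: PV = £165,740.7407 / (1 + 0.108)^3 = £165,740.7407 / 1.360252 = £121,845.64

£121845.64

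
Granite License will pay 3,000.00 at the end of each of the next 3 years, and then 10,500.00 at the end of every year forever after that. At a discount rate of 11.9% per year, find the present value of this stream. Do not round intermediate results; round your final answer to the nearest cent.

PV of 3-year annuity: 3,000.00 × [1 − (1+0.119)^−3] / 0.119 = 7217.89382
Perpetuity value at year 3: 10,500.00 / 0.119 = 88235.29412
PV of perpetuity: 88235.29412 / (1+0.119)^3 = 62972.66574
Total PV = 7217.89382 + 62972.66574 = 70190.55956

70190.56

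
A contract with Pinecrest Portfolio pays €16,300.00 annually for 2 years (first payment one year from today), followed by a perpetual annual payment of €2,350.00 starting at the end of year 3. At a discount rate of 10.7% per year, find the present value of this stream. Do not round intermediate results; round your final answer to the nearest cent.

€45947.83

PV of 2-year annuity: €16,300.00 × [1 − (1+0.107)^−2] / 0.107 = 28025.72771
Perpetuity value at year 2: €2,350.00 / 0.107 = 21962.61682
PV of perpetuity: 21962.61682 / (1+0.107)^2 = 17922.09780
Total PV = 28025.72771 + 17922.09780 = 45947.82551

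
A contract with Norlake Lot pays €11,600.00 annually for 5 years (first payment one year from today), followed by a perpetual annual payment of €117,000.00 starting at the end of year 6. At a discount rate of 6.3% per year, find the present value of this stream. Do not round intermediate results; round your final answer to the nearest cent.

PV of 5-year annuity: €11,600.00 × [1 − (1+0.063)^−5] / 0.063 = 48467.20140
Perpetuity value at year 5: €117,000.00 / 0.063 = 1857142.85714
PV of perpetuity: 1857142.85714 / (1+0.063)^5 = 1368292.63611
Total PV = 48467.20140 + 1368292.63611 = 1416759.83751

€1416759.84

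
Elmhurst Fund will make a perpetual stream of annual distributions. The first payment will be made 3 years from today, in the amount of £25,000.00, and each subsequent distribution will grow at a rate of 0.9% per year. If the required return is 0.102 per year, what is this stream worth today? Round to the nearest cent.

£221357.31

Value at end of year 2: C₁ / (r − g) = £25,000.00 / (0.102 − 0.009) = £268,817.2043
Discount to today: PV = £268,817.2043 / (1 + 0.102)^2 = £268,817.2043 / 1.214404 = £221,357.31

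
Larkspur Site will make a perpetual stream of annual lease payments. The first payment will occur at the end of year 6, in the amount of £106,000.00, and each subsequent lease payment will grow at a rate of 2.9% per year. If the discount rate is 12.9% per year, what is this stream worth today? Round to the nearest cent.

£577877.99

Value at end of year 5: C₁ / (r − g) = £106,000.00 / (0.129 − 0.029) = £1,060,000.0000
Discount to today: PV = £1,060,000.0000 / (1 + 0.129)^5 = £1,060,000.0000 / 1.834297 = £577,877.99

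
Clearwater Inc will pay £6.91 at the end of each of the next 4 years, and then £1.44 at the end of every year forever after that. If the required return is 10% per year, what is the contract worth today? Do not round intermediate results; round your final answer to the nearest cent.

£31.74

PV of 4-year annuity: £6.91 × [1 − (1+0.1)^−4] / 0.1 = 21.90377
Perpetuity value at year 4: £1.44 / 0.1 = 14.40000
PV of perpetuity: 14.40000 / (1+0.1)^4 = 9.83539
Total PV = 21.90377 + 9.83539 = 31.73916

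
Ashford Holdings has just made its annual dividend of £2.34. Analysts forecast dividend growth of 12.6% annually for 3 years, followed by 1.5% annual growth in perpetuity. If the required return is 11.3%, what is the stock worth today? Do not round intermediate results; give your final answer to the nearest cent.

D_1 = 2.63484
D_2 = 2.96683
D_3 = 3.34065
Terminal value at year 3: TV = D_3×(1+g_2)/(r−g_2) = 3.39076/0.098 = 34.59959
P_0 = D_1/(1+r)^1 + D_2/(1+r)^2 + D_3/(1+r)^3 + TV/(1+r)^3
    = 2.36733 + 2.39498 + 2.42296 + 25.09490 = 32.28017

£32.28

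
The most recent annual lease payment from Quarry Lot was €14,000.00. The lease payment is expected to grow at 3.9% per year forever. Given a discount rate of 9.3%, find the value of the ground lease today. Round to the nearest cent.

€269370.37

D₁ = D₀ × (1 + g) = €14,000.00 × 1.039 = €14,546.0000
Growing perpetuity: P = D₁ / (r − g) = €14,546.0000 / (0.093 − 0.039) = €269,370.37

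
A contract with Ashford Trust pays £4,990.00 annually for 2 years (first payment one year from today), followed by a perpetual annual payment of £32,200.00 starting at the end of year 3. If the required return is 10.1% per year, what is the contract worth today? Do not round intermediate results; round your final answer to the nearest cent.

£271651.21

PV of 2-year annuity: £4,990.00 × [1 − (1+0.101)^−2] / 0.101 = 8648.72245
Perpetuity value at year 2: £32,200.00 / 0.101 = 318811.88119
PV of perpetuity: 318811.88119 / (1+0.101)^2 = 263002.48984
Total PV = 8648.72245 + 263002.48984 = 271651.21229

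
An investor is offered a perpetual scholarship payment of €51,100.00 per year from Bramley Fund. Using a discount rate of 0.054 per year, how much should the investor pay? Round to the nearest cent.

€946296.30

Level perpetuity: PV = C / r = €51,100.00 / 0.054 = €946,296.30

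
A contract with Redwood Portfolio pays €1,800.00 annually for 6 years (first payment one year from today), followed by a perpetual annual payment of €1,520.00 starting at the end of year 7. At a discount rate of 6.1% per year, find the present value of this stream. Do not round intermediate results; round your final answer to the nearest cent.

€26290.57

PV of 6-year annuity: €1,800.00 × [1 − (1+0.061)^−6] / 0.061 = 8823.44242
Perpetuity value at year 6: €1,520.00 / 0.061 = 24918.03279
PV of perpetuity: 24918.03279 / (1+0.061)^6 = 17467.12586
Total PV = 8823.44242 + 17467.12586 = 26290.56827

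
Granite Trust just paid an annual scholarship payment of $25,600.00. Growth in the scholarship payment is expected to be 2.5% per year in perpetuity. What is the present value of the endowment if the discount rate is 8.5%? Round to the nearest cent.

D₁ = D₀ × (1 + g) = $25,600.00 × 1.025 = $26,240.0000
Growing perpetuity: P = D₁ / (r − g) = $26,240.0000 / (0.085 − 0.025) = $437,333.33

$437333.33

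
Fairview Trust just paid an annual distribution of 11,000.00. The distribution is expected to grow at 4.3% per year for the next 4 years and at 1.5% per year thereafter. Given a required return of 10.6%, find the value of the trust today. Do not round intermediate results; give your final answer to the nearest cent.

135117.30

D_1 = 11473.00000
D_2 = 11966.33900
D_3 = 12480.89158
D_4 = 13017.56991
Terminal value at year 4: TV = D_4×(1+g_2)/(r−g_2) = 13212.83346/0.091 = 145195.97213
P_0 = D_1/(1+r)^1 + D_2/(1+r)^2 + D_3/(1+r)^3 + D_4/(1+r)^4 + TV/(1+r)^4
    = 10373.41772 + 9782.52684 + 9225.29430 + 8699.80285 + 97036.26256 = 135117.30426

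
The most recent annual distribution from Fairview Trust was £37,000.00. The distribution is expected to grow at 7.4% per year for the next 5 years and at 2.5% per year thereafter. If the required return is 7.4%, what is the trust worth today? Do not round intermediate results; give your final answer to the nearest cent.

D_1 = 39738.00000
D_2 = 42678.61200
D_3 = 45836.82929
D_4 = 49228.75466
D_5 = 52871.68250
Terminal value at year 5: TV = D_5×(1+g_2)/(r−g_2) = 54193.47456/0.049 = 1105989.27678
P_0 = D_1/(1+r)^1 + D_2/(1+r)^2 + D_3/(1+r)^3 + D_4/(1+r)^4 + D_5/(1+r)^5 + TV/(1+r)^5
    = 37000.00000 + 37000.00000 + 37000.00000 + 37000.00000 + 37000.00000 + 773979.59184 = 958979.59184

£958979.59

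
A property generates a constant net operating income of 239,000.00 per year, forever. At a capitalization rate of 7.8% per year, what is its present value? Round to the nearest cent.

Level perpetuity: PV = C / r = 239,000.00 / 0.078 = 3,064,102.56

3064102.56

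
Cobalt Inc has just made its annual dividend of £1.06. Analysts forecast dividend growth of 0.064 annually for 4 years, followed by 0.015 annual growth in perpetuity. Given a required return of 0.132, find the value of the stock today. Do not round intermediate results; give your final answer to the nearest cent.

D_1 = 1.12784
D_2 = 1.20002
D_3 = 1.27682
D_4 = 1.35854
Terminal value at year 4: TV = D_4×(1+g_2)/(r−g_2) = 1.37892/0.117 = 11.78562
P_0 = D_1/(1+r)^1 + D_2/(1+r)^2 + D_3/(1+r)^3 + D_4/(1+r)^4 + TV/(1+r)^4
    = 0.99633 + 0.93648 + 0.88022 + 0.82735 + 7.17740 = 10.81776

£10.82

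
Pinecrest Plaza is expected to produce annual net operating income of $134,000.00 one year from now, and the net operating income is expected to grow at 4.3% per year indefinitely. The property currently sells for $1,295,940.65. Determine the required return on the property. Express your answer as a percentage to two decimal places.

P = D₁/(r − g) ⇒ r = D₁/P + g = $134,000.0000/$1,295,940.65 + 0.043 = 0.103400 + 0.043 = 0.146400

14.64%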